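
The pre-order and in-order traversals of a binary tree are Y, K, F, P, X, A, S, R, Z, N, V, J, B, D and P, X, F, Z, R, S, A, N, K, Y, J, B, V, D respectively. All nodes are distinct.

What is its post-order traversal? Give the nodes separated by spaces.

X P Z R S N A F K B J D V Y

The first element of pre-order is the root; it splits in-order into left and right subtrees.
Root Y: left subtree has 9 nodes {P, X, F, Z, R, S, A, N, K}, right has 4 {J, B, V, D}.
  Root K: left subtree has 8 nodes {P, X, F, Z, R, S, A, N}, right has 0 { }.
    Root F: left subtree has 2 nodes {P, X}, right has 5 {Z, R, S, A, N}.
      Root P: left subtree has 0 nodes { }, right has 1 {X}.
      Root A: left subtree has 3 nodes {Z, R, S}, right has 1 {N}.
        Root S: left subtree has 2 nodes {Z, R}, right has 0 { }.
          Root R: left subtree has 1 node {Z}, right has 0 { }.
  Root V: left subtree has 2 nodes {J, B}, right has 1 {D}.
    Root J: left subtree has 0 nodes { }, right has 1 {B}.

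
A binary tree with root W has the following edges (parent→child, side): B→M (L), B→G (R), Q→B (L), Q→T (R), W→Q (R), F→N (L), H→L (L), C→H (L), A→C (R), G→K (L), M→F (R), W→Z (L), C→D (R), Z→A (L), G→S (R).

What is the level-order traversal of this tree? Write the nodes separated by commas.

W, Z, Q, A, B, T, C, M, G, H, D, F, K, S, L, N

Level-order visits nodes level by level from the root, left to right within each level.
Level 0: W
Level 1: Z, Q
Level 2: A, B, T
Level 3: C, M, G
Level 4: H, D, F, K, S
Level 5: L, N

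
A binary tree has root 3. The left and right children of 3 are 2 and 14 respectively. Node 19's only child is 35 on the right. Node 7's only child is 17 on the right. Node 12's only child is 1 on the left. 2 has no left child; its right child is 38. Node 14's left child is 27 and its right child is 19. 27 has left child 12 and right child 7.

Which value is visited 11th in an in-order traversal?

35

In-order visits the left subtree, then the node, then the right subtree.
At 3: go left to 2.
  At 2: no left child.
  Visit 2.
  At 2: go right to 38.
    38 is a leaf — visit 38.
Visit 3.
At 3: go right to 14.
  At 14: go left to 27.
    At 27: go left to 12.
      At 12: go left to 1.
        1 is a leaf — visit 1.
      Visit 12.
      At 12: no right child.
    Visit 27.
    At 27: go right to 7.
      At 7: no left child.
      Visit 7.
      At 7: go right to 17.
        17 is a leaf — visit 17.
  Visit 14.
  At 14: go right to 19.
    At 19: no left child.
    Visit 19.
    At 19: go right to 35.
      35 is a leaf — visit 35.
Full in-order sequence: 2, 38, 3, 1, 12, 27, 7, 17, 14, 19, 35.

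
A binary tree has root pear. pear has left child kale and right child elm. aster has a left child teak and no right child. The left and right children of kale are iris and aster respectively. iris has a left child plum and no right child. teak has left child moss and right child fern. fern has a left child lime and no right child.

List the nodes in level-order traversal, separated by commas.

pear, kale, elm, iris, aster, plum, teak, moss, fern, lime

Level-order visits nodes level by level from the root, left to right within each level.
Level 0: pear
Level 1: kale, elm
Level 2: iris, aster
Level 3: plum, teak
Level 4: moss, fern
Level 5: lime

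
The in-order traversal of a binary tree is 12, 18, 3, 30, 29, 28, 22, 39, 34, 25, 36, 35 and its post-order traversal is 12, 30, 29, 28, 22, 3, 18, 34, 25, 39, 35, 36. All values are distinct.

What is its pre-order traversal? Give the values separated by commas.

The last element of post-order is the root; it splits in-order into left and right subtrees.
Root 36: left subtree has 10 nodes {12, 18, 3, 30, 29, 28, 22, 39, 34, 25}, right has 1 {35}.
  Root 39: left subtree has 7 nodes {12, 18, 3, 30, 29, 28, 22}, right has 2 {34, 25}.
    Root 18: left subtree has 1 node {12}, right has 5 {3, 30, 29, 28, 22}.
      Root 3: left subtree has 0 nodes { }, right has 4 {30, 29, 28, 22}.
        Root 22: left subtree has 3 nodes {30, 29, 28}, right has 0 { }.
          Root 28: left subtree has 2 nodes {30, 29}, right has 0 { }.
            Root 29: left subtree has 1 node {30}, right has 0 { }.
    Root 25: left subtree has 1 node {34}, right has 0 { }.

36, 39, 18, 12, 3, 22, 28, 29, 30, 25, 34, 35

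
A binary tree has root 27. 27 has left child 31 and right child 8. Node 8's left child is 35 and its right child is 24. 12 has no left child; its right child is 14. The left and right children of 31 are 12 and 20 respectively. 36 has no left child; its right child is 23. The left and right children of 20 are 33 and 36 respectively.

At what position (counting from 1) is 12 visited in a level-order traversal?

4

Level-order visits nodes level by level from the root, left to right within each level.
Level 0: 27
Level 1: 31, 8
Level 2: 12, 20, 35, 24
Level 3: 14, 33, 36
Level 4: 23
Full level-order sequence: 27, 31, 8, 12, 20, 35, 24, 14, 33, 36, 23.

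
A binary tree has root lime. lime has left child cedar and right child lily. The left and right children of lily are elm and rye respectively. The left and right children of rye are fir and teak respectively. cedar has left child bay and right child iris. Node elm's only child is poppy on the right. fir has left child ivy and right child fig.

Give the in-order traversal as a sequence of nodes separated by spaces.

In-order visits the left subtree, then the node, then the right subtree.
At lime: go left to cedar.
  At cedar: go left to bay.
    bay is a leaf — visit bay.
  Visit cedar.
  At cedar: go right to iris.
    iris is a leaf — visit iris.
Visit lime.
At lime: go right to lily.
  At lily: go left to elm.
    At elm: no left child.
    Visit elm.
    At elm: go right to poppy.
      poppy is a leaf — visit poppy.
  Visit lily.
  At lily: go right to rye.
    At rye: go left to fir.
      At fir: go left to ivy.
        ivy is a leaf — visit ivy.
      Visit fir.
      At fir: go right to fig.
        fig is a leaf — visit fig.
    Visit rye.
    At rye: go right to teak.
      teak is a leaf — visit teak.

bay cedar iris lime elm poppy lily ivy fir fig rye teak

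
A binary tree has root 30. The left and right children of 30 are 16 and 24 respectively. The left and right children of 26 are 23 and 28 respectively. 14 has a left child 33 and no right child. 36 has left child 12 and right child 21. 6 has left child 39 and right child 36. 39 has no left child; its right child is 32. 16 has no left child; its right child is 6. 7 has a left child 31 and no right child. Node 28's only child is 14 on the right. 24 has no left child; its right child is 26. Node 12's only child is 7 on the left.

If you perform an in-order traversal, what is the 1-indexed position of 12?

In-order visits the left subtree, then the node, then the right subtree.
At 30: go left to 16.
  At 16: no left child.
  Visit 16.
  At 16: go right to 6.
    At 6: go left to 39.
      At 39: no left child.
      Visit 39.
      At 39: go right to 32.
        32 is a leaf — visit 32.
    Visit 6.
    At 6: go right to 36.
      At 36: go left to 12.
        At 12: go left to 7.
          At 7: go left to 31.
            31 is a leaf — visit 31.
          Visit 7.
          At 7: no right child.
        Visit 12.
        At 12: no right child.
      Visit 36.
      At 36: go right to 21.
        21 is a leaf — visit 21.
Visit 30.
At 30: go right to 24.
  At 24: no left child.
  Visit 24.
  At 24: go right to 26.
    At 26: go left to 23.
      23 is a leaf — visit 23.
    Visit 26.
    At 26: go right to 28.
      At 28: no left child.
      Visit 28.
      At 28: go right to 14.
        At 14: go left to 33.
          33 is a leaf — visit 33.
        Visit 14.
        At 14: no right child.
Full in-order sequence: 16, 39, 32, 6, 31, 7, 12, 36, 21, 30, 24, 23, 26, 28, 33, 14.

7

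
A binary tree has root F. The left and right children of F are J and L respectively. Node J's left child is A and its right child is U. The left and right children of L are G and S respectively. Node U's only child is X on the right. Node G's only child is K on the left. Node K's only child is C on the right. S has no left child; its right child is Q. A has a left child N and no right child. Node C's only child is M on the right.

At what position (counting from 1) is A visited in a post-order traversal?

2

Post-order visits the left subtree, then the right subtree, then the node.
At F: go left to J.
  At J: go left to A.
    At A: go left to N.
      N is a leaf — visit N.
    At A: no right child.
    Visit A.
  At J: go right to U.
    At U: no left child.
    At U: go right to X.
      X is a leaf — visit X.
    Visit U.
  Visit J.
At F: go right to L.
  At L: go left to G.
    At G: go left to K.
      At K: no left child.
      At K: go right to C.
        At C: no left child.
        At C: go right to M.
          M is a leaf — visit M.
        Visit C.
      Visit K.
    At G: no right child.
    Visit G.
  At L: go right to S.
    At S: no left child.
    At S: go right to Q.
      Q is a leaf — visit Q.
    Visit S.
  Visit L.
Visit F.
Full post-order sequence: N, A, X, U, J, M, C, K, G, Q, S, L, F.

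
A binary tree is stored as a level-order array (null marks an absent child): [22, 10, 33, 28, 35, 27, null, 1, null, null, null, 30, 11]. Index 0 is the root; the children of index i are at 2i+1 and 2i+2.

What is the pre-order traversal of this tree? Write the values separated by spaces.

22 10 28 1 35 33 27 30 11

Pre-order visits the node, then its left subtree, then its right subtree.
Visit 22.
At 22: go left to 10.
  Visit 10.
  At 10: go left to 28.
    Visit 28.
    At 28: go left to 1.
      1 is a leaf — visit 1.
    At 28: no right child.
  At 10: go right to 35.
    35 is a leaf — visit 35.
At 22: go right to 33.
  Visit 33.
  At 33: go left to 27.
    Visit 27.
    At 27: go left to 30.
      30 is a leaf — visit 30.
    At 27: go right to 11.
      11 is a leaf — visit 11.
  At 33: no right child.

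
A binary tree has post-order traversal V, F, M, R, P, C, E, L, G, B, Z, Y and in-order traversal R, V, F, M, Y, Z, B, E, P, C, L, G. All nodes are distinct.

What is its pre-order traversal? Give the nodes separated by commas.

The last element of post-order is the root; it splits in-order into left and right subtrees.
Root Y: left subtree has 4 nodes {R, V, F, M}, right has 7 {Z, B, E, P, C, L, G}.
  Root R: left subtree has 0 nodes { }, right has 3 {V, F, M}.
    Root M: left subtree has 2 nodes {V, F}, right has 0 { }.
      Root F: left subtree has 1 node {V}, right has 0 { }.
  Root Z: left subtree has 0 nodes { }, right has 6 {B, E, P, C, L, G}.
    Root B: left subtree has 0 nodes { }, right has 5 {E, P, C, L, G}.
      Root G: left subtree has 4 nodes {E, P, C, L}, right has 0 { }.
        Root L: left subtree has 3 nodes {E, P, C}, right has 0 { }.
          Root E: left subtree has 0 nodes { }, right has 2 {P, C}.
            Root C: left subtree has 1 node {P}, right has 0 { }.

Y, R, M, F, V, Z, B, G, L, E, C, P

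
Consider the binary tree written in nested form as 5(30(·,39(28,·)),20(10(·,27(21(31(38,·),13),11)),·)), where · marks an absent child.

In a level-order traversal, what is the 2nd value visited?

Level-order visits nodes level by level from the root, left to right within each level.
Level 0: 5
Level 1: 30, 20
Level 2: 39, 10
Level 3: 28, 27
Level 4: 21, 11
Level 5: 31, 13
Level 6: 38
Full level-order sequence: 5, 30, 20, 39, 10, 28, 27, 21, 11, 31, 13, 38.

30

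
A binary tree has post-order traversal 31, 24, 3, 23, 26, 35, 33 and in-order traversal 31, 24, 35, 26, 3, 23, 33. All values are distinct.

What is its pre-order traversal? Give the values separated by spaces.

The last element of post-order is the root; it splits in-order into left and right subtrees.
Root 33: left subtree has 6 nodes {31, 24, 35, 26, 3, 23}, right has 0 { }.
  Root 35: left subtree has 2 nodes {31, 24}, right has 3 {26, 3, 23}.
    Root 24: left subtree has 1 node {31}, right has 0 { }.
    Root 26: left subtree has 0 nodes { }, right has 2 {3, 23}.
      Root 23: left subtree has 1 node {3}, right has 0 { }.

33 35 24 31 26 23 3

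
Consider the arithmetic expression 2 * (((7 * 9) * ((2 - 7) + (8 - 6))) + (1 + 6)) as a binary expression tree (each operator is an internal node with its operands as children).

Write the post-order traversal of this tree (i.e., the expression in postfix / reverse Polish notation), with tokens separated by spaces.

Post-order on an expression tree gives postfix notation: for each operator, emit left operand, right operand, then the operator.

2 7 9 * 2 7 - 8 6 - + * 1 6 + + *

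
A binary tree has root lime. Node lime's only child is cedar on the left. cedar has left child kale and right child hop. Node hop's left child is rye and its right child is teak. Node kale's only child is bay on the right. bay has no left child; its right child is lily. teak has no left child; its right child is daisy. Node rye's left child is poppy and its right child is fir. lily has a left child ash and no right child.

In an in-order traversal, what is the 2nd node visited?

bay

In-order visits the left subtree, then the node, then the right subtree.
At lime: go left to cedar.
  At cedar: go left to kale.
    At kale: no left child.
    Visit kale.
    At kale: go right to bay.
      At bay: no left child.
      Visit bay.
      At bay: go right to lily.
        At lily: go left to ash.
          ash is a leaf — visit ash.
        Visit lily.
        At lily: no right child.
  Visit cedar.
  At cedar: go right to hop.
    At hop: go left to rye.
      At rye: go left to poppy.
        poppy is a leaf — visit poppy.
      Visit rye.
      At rye: go right to fir.
        fir is a leaf — visit fir.
    Visit hop.
    At hop: go right to teak.
      At teak: no left child.
      Visit teak.
      At teak: go right to daisy.
        daisy is a leaf — visit daisy.
Visit lime.
At lime: no right child.
Full in-order sequence: kale, bay, ash, lily, cedar, poppy, rye, fir, hop, teak, daisy, lime.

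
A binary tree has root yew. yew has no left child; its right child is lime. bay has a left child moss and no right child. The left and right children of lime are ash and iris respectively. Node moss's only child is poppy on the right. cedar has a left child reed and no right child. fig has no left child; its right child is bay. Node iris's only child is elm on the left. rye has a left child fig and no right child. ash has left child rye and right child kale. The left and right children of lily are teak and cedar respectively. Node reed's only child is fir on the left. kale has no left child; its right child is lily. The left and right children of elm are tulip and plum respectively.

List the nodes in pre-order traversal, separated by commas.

yew, lime, ash, rye, fig, bay, moss, poppy, kale, lily, teak, cedar, reed, fir, iris, elm, tulip, plum

Pre-order visits the node, then its left subtree, then its right subtree.
Visit yew.
At yew: no left child.
At yew: go right to lime.
  Visit lime.
  At lime: go left to ash.
    Visit ash.
    At ash: go left to rye.
      Visit rye.
      At rye: go left to fig.
        Visit fig.
        At fig: no left child.
        At fig: go right to bay.
          Visit bay.
          At bay: go left to moss.
            Visit moss.
            At moss: no left child.
            At moss: go right to poppy.
              poppy is a leaf — visit poppy.
          At bay: no right child.
      At rye: no right child.
    At ash: go right to kale.
      Visit kale.
      At kale: no left child.
      At kale: go right to lily.
        Visit lily.
        At lily: go left to teak.
          teak is a leaf — visit teak.
        At lily: go right to cedar.
          Visit cedar.
          At cedar: go left to reed.
            Visit reed.
            At reed: go left to fir.
              fir is a leaf — visit fir.
            At reed: no right child.
          At cedar: no right child.
  At lime: go right to iris.
    Visit iris.
    At iris: go left to elm.
      Visit elm.
      At elm: go left to tulip.
        tulip is a leaf — visit tulip.
      At elm: go right to plum.
        plum is a leaf — visit plum.
    At iris: no right child.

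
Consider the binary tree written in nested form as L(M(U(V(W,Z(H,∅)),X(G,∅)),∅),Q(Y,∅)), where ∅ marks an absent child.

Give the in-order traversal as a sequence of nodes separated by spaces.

W V H Z U G X M L Y Q

In-order visits the left subtree, then the node, then the right subtree.
At L: go left to M.
  At M: go left to U.
    At U: go left to V.
      At V: go left to W.
        W is a leaf — visit W.
      Visit V.
      At V: go right to Z.
        At Z: go left to H.
          H is a leaf — visit H.
        Visit Z.
        At Z: no right child.
    Visit U.
    At U: go right to X.
      At X: go left to G.
        G is a leaf — visit G.
      Visit X.
      At X: no right child.
  Visit M.
  At M: no right child.
Visit L.
At L: go right to Q.
  At Q: go left to Y.
    Y is a leaf — visit Y.
  Visit Q.
  At Q: no right child.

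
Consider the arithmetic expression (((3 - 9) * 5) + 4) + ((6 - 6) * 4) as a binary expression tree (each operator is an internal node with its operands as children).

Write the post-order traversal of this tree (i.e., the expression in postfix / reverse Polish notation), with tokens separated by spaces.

Post-order on an expression tree gives postfix notation: for each operator, emit left operand, right operand, then the operator.

3 9 - 5 * 4 + 6 6 - 4 * +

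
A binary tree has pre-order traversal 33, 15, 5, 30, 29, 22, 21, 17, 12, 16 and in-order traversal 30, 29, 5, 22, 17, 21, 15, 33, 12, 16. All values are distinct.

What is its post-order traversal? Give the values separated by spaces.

29 30 17 21 22 5 15 16 12 33

The first element of pre-order is the root; it splits in-order into left and right subtrees.
Root 33: left subtree has 7 nodes {30, 29, 5, 22, 17, 21, 15}, right has 2 {12, 16}.
  Root 15: left subtree has 6 nodes {30, 29, 5, 22, 17, 21}, right has 0 { }.
    Root 5: left subtree has 2 nodes {30, 29}, right has 3 {22, 17, 21}.
      Root 30: left subtree has 0 nodes { }, right has 1 {29}.
      Root 22: left subtree has 0 nodes { }, right has 2 {17, 21}.
        Root 21: left subtree has 1 node {17}, right has 0 { }.
  Root 12: left subtree has 0 nodes { }, right has 1 {16}.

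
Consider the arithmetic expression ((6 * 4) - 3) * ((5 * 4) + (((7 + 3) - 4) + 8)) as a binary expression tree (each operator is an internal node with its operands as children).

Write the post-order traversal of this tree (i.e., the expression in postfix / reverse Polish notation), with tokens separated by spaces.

Post-order on an expression tree gives postfix notation: for each operator, emit left operand, right operand, then the operator.

6 4 * 3 - 5 4 * 7 3 + 4 - 8 + + *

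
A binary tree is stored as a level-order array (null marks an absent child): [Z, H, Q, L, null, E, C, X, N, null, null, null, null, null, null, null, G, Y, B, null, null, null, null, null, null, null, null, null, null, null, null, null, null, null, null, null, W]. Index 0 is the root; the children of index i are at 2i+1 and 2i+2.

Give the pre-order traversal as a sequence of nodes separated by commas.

Z, H, L, X, G, N, Y, W, B, Q, E, C

Pre-order visits the node, then its left subtree, then its right subtree.
Visit Z.
At Z: go left to H.
  Visit H.
  At H: go left to L.
    Visit L.
    At L: go left to X.
      Visit X.
      At X: no left child.
      At X: go right to G.
        G is a leaf — visit G.
    At L: go right to N.
      Visit N.
      At N: go left to Y.
        Visit Y.
        At Y: no left child.
        At Y: go right to W.
          W is a leaf — visit W.
      At N: go right to B.
        B is a leaf — visit B.
  At H: no right child.
At Z: go right to Q.
  Visit Q.
  At Q: go left to E.
    E is a leaf — visit E.
  At Q: go right to C.
    C is a leaf — visit C.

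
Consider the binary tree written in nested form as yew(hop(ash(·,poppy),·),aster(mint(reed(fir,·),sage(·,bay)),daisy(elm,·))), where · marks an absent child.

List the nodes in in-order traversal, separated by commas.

In-order visits the left subtree, then the node, then the right subtree.
At yew: go left to hop.
  At hop: go left to ash.
    At ash: no left child.
    Visit ash.
    At ash: go right to poppy.
      poppy is a leaf — visit poppy.
  Visit hop.
  At hop: no right child.
Visit yew.
At yew: go right to aster.
  At aster: go left to mint.
    At mint: go left to reed.
      At reed: go left to fir.
        fir is a leaf — visit fir.
      Visit reed.
      At reed: no right child.
    Visit mint.
    At mint: go right to sage.
      At sage: no left child.
      Visit sage.
      At sage: go right to bay.
        bay is a leaf — visit bay.
  Visit aster.
  At aster: go right to daisy.
    At daisy: go left to elm.
      elm is a leaf — visit elm.
    Visit daisy.
    At daisy: no right child.

ash, poppy, hop, yew, fir, reed, mint, sage, bay, aster, elm, daisy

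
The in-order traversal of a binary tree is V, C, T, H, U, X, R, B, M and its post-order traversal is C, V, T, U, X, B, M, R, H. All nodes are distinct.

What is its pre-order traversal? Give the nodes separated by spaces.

The last element of post-order is the root; it splits in-order into left and right subtrees.
Root H: left subtree has 3 nodes {V, C, T}, right has 5 {U, X, R, B, M}.
  Root T: left subtree has 2 nodes {V, C}, right has 0 { }.
    Root V: left subtree has 0 nodes { }, right has 1 {C}.
  Root R: left subtree has 2 nodes {U, X}, right has 2 {B, M}.
    Root X: left subtree has 1 node {U}, right has 0 { }.
    Root M: left subtree has 1 node {B}, right has 0 { }.

H T V C R X U M B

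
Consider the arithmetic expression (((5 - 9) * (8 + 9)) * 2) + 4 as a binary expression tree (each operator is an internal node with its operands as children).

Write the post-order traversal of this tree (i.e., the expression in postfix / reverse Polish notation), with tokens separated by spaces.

5 9 - 8 9 + * 2 * 4 +

Post-order on an expression tree gives postfix notation: for each operator, emit left operand, right operand, then the operator.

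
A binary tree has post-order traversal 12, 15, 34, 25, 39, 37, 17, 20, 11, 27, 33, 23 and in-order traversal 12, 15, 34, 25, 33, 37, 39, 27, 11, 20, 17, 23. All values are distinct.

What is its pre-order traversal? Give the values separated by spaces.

23 33 25 34 15 12 27 37 39 11 20 17

The last element of post-order is the root; it splits in-order into left and right subtrees.
Root 23: left subtree has 11 nodes {12, 15, 34, 25, 33, 37, 39, 27, 11, 20, 17}, right has 0 { }.
  Root 33: left subtree has 4 nodes {12, 15, 34, 25}, right has 6 {37, 39, 27, 11, 20, 17}.
    Root 25: left subtree has 3 nodes {12, 15, 34}, right has 0 { }.
      Root 34: left subtree has 2 nodes {12, 15}, right has 0 { }.
        Root 15: left subtree has 1 node {12}, right has 0 { }.
    Root 27: left subtree has 2 nodes {37, 39}, right has 3 {11, 20, 17}.
      Root 37: left subtree has 0 nodes { }, right has 1 {39}.
      Root 11: left subtree has 0 nodes { }, right has 2 {20, 17}.
        Root 20: left subtree has 0 nodes { }, right has 1 {17}.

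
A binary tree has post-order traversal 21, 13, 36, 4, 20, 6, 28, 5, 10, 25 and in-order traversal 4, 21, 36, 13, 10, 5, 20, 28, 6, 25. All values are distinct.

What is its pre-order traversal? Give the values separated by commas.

The last element of post-order is the root; it splits in-order into left and right subtrees.
Root 25: left subtree has 9 nodes {4, 21, 36, 13, 10, 5, 20, 28, 6}, right has 0 { }.
  Root 10: left subtree has 4 nodes {4, 21, 36, 13}, right has 4 {5, 20, 28, 6}.
    Root 4: left subtree has 0 nodes { }, right has 3 {21, 36, 13}.
      Root 36: left subtree has 1 node {21}, right has 1 {13}.
    Root 5: left subtree has 0 nodes { }, right has 3 {20, 28, 6}.
      Root 28: left subtree has 1 node {20}, right has 1 {6}.

25, 10, 4, 36, 21, 13, 5, 28, 20, 6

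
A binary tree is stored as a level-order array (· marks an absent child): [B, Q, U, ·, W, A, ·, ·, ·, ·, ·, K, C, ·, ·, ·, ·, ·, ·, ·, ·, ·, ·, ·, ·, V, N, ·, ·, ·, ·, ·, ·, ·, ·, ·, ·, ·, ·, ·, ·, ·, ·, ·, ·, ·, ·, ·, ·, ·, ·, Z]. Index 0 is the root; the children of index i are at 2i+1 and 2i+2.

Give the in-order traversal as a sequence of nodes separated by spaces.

Q W B K A Z V C N U

In-order visits the left subtree, then the node, then the right subtree.
At B: go left to Q.
  At Q: no left child.
  Visit Q.
  At Q: go right to W.
    W is a leaf — visit W.
Visit B.
At B: go right to U.
  At U: go left to A.
    At A: go left to K.
      K is a leaf — visit K.
    Visit A.
    At A: go right to C.
      At C: go left to V.
        At V: go left to Z.
          Z is a leaf — visit Z.
        Visit V.
        At V: no right child.
      Visit C.
      At C: go right to N.
        N is a leaf — visit N.
  Visit U.
  At U: no right child.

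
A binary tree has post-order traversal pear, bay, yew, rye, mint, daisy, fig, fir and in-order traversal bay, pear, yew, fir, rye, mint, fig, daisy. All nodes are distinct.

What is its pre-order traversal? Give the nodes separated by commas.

fir, yew, bay, pear, fig, mint, rye, daisy

The last element of post-order is the root; it splits in-order into left and right subtrees.
Root fir: left subtree has 3 nodes {bay, pear, yew}, right has 4 {rye, mint, fig, daisy}.
  Root yew: left subtree has 2 nodes {bay, pear}, right has 0 { }.
    Root bay: left subtree has 0 nodes { }, right has 1 {pear}.
  Root fig: left subtree has 2 nodes {rye, mint}, right has 1 {daisy}.
    Root mint: left subtree has 1 node {rye}, right has 0 { }.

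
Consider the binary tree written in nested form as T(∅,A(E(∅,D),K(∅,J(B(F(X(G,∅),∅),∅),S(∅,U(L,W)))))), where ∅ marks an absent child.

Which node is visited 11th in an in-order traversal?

S

In-order visits the left subtree, then the node, then the right subtree.
At T: no left child.
Visit T.
At T: go right to A.
  At A: go left to E.
    At E: no left child.
    Visit E.
    At E: go right to D.
      D is a leaf — visit D.
  Visit A.
  At A: go right to K.
    At K: no left child.
    Visit K.
    At K: go right to J.
      At J: go left to B.
        At B: go left to F.
          At F: go left to X.
            At X: go left to G.
              G is a leaf — visit G.
            Visit X.
            At X: no right child.
          Visit F.
          At F: no right child.
        Visit B.
        At B: no right child.
      Visit J.
      At J: go right to S.
        At S: no left child.
        Visit S.
        At S: go right to U.
          At U: go left to L.
            L is a leaf — visit L.
          Visit U.
          At U: go right to W.
            W is a leaf — visit W.
Full in-order sequence: T, E, D, A, K, G, X, F, B, J, S, L, U, W.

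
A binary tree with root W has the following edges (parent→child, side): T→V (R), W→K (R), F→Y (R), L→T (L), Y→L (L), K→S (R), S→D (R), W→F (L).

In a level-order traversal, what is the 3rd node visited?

K

Level-order visits nodes level by level from the root, left to right within each level.
Level 0: W
Level 1: F, K
Level 2: Y, S
Level 3: L, D
Level 4: T
Level 5: V
Full level-order sequence: W, F, K, Y, S, L, D, T, V.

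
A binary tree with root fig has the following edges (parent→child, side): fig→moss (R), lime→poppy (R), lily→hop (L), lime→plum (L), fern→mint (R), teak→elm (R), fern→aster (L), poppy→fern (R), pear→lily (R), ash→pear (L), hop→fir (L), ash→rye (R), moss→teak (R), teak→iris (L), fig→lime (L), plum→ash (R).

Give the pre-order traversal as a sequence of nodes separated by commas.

Pre-order visits the node, then its left subtree, then its right subtree.
Visit fig.
At fig: go left to lime.
  Visit lime.
  At lime: go left to plum.
    Visit plum.
    At plum: no left child.
    At plum: go right to ash.
      Visit ash.
      At ash: go left to pear.
        Visit pear.
        At pear: no left child.
        At pear: go right to lily.
          Visit lily.
          At lily: go left to hop.
            Visit hop.
            At hop: go left to fir.
              fir is a leaf — visit fir.
            At hop: no right child.
          At lily: no right child.
      At ash: go right to rye.
        rye is a leaf — visit rye.
  At lime: go right to poppy.
    Visit poppy.
    At poppy: no left child.
    At poppy: go right to fern.
      Visit fern.
      At fern: go left to aster.
        aster is a leaf — visit aster.
      At fern: go right to mint.
        mint is a leaf — visit mint.
At fig: go right to moss.
  Visit moss.
  At moss: no left child.
  At moss: go right to teak.
    Visit teak.
    At teak: go left to iris.
      iris is a leaf — visit iris.
    At teak: go right to elm.
      elm is a leaf — visit elm.

fig, lime, plum, ash, pear, lily, hop, fir, rye, poppy, fern, aster, mint, moss, teak, iris, elm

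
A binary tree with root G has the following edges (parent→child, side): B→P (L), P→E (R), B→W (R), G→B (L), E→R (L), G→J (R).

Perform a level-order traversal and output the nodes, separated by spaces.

G B J P W E R

Level-order visits nodes level by level from the root, left to right within each level.
Level 0: G
Level 1: B, J
Level 2: P, W
Level 3: E
Level 4: R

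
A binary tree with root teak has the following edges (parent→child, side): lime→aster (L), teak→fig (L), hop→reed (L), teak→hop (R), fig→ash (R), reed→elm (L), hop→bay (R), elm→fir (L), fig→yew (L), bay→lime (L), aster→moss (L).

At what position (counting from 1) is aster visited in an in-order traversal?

10

In-order visits the left subtree, then the node, then the right subtree.
At teak: go left to fig.
  At fig: go left to yew.
    yew is a leaf — visit yew.
  Visit fig.
  At fig: go right to ash.
    ash is a leaf — visit ash.
Visit teak.
At teak: go right to hop.
  At hop: go left to reed.
    At reed: go left to elm.
      At elm: go left to fir.
        fir is a leaf — visit fir.
      Visit elm.
      At elm: no right child.
    Visit reed.
    At reed: no right child.
  Visit hop.
  At hop: go right to bay.
    At bay: go left to lime.
      At lime: go left to aster.
        At aster: go left to moss.
          moss is a leaf — visit moss.
        Visit aster.
        At aster: no right child.
      Visit lime.
      At lime: no right child.
    Visit bay.
    At bay: no right child.
Full in-order sequence: yew, fig, ash, teak, fir, elm, reed, hop, moss, aster, lime, bay.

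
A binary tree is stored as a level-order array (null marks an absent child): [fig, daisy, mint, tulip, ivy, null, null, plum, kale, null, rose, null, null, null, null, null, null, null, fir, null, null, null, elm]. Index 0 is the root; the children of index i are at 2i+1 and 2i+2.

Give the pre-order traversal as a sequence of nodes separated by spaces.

fig daisy tulip plum kale fir ivy rose elm mint

Pre-order visits the node, then its left subtree, then its right subtree.
Visit fig.
At fig: go left to daisy.
  Visit daisy.
  At daisy: go left to tulip.
    Visit tulip.
    At tulip: go left to plum.
      plum is a leaf — visit plum.
    At tulip: go right to kale.
      Visit kale.
      At kale: no left child.
      At kale: go right to fir.
        fir is a leaf — visit fir.
  At daisy: go right to ivy.
    Visit ivy.
    At ivy: no left child.
    At ivy: go right to rose.
      Visit rose.
      At rose: no left child.
      At rose: go right to elm.
        elm is a leaf — visit elm.
At fig: go right to mint.
  mint is a leaf — visit mint.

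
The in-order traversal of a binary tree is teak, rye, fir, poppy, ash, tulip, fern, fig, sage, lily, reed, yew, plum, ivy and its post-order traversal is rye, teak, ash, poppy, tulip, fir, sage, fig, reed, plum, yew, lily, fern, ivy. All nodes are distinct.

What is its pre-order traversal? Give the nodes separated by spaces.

The last element of post-order is the root; it splits in-order into left and right subtrees.
Root ivy: left subtree has 13 nodes {teak, rye, fir, poppy, ash, tulip, fern, fig, sage, lily, reed, yew, plum}, right has 0 { }.
  Root fern: left subtree has 6 nodes {teak, rye, fir, poppy, ash, tulip}, right has 6 {fig, sage, lily, reed, yew, plum}.
    Root fir: left subtree has 2 nodes {teak, rye}, right has 3 {poppy, ash, tulip}.
      Root teak: left subtree has 0 nodes { }, right has 1 {rye}.
      Root tulip: left subtree has 2 nodes {poppy, ash}, right has 0 { }.
        Root poppy: left subtree has 0 nodes { }, right has 1 {ash}.
    Root lily: left subtree has 2 nodes {fig, sage}, right has 3 {reed, yew, plum}.
      Root fig: left subtree has 0 nodes { }, right has 1 {sage}.
      Root yew: left subtree has 1 node {reed}, right has 1 {plum}.

ivy fern fir teak rye tulip poppy ash lily fig sage yew reed plum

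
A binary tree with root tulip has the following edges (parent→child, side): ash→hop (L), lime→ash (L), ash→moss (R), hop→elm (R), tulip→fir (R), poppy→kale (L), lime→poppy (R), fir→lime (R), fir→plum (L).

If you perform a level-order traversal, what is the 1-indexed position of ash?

Level-order visits nodes level by level from the root, left to right within each level.
Level 0: tulip
Level 1: fir
Level 2: plum, lime
Level 3: ash, poppy
Level 4: hop, moss, kale
Level 5: elm
Full level-order sequence: tulip, fir, plum, lime, ash, poppy, hop, moss, kale, elm.

5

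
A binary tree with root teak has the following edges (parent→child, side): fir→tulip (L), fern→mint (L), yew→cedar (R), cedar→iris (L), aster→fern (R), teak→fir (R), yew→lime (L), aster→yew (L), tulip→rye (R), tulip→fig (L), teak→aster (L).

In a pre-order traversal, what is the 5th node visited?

cedar

Pre-order visits the node, then its left subtree, then its right subtree.
Visit teak.
At teak: go left to aster.
  Visit aster.
  At aster: go left to yew.
    Visit yew.
    At yew: go left to lime.
      lime is a leaf — visit lime.
    At yew: go right to cedar.
      Visit cedar.
      At cedar: go left to iris.
        iris is a leaf — visit iris.
      At cedar: no right child.
  At aster: go right to fern.
    Visit fern.
    At fern: go left to mint.
      mint is a leaf — visit mint.
    At fern: no right child.
At teak: go right to fir.
  Visit fir.
  At fir: go left to tulip.
    Visit tulip.
    At tulip: go left to fig.
      fig is a leaf — visit fig.
    At tulip: go right to rye.
      rye is a leaf — visit rye.
  At fir: no right child.
Full pre-order sequence: teak, aster, yew, lime, cedar, iris, fern, mint, fir, tulip, fig, rye.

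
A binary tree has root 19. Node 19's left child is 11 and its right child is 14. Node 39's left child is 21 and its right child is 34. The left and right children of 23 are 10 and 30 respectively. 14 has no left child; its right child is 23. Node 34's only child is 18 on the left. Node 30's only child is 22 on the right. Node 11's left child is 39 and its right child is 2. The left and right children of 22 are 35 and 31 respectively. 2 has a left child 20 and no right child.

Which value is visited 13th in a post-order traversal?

23

Post-order visits the left subtree, then the right subtree, then the node.
At 19: go left to 11.
  At 11: go left to 39.
    At 39: go left to 21.
      21 is a leaf — visit 21.
    At 39: go right to 34.
      At 34: go left to 18.
        18 is a leaf — visit 18.
      At 34: no right child.
      Visit 34.
    Visit 39.
  At 11: go right to 2.
    At 2: go left to 20.
      20 is a leaf — visit 20.
    At 2: no right child.
    Visit 2.
  Visit 11.
At 19: go right to 14.
  At 14: no left child.
  At 14: go right to 23.
    At 23: go left to 10.
      10 is a leaf — visit 10.
    At 23: go right to 30.
      At 30: no left child.
      At 30: go right to 22.
        At 22: go left to 35.
          35 is a leaf — visit 35.
        At 22: go right to 31.
          31 is a leaf — visit 31.
        Visit 22.
      Visit 30.
    Visit 23.
  Visit 14.
Visit 19.
Full post-order sequence: 21, 18, 34, 39, 20, 2, 11, 10, 35, 31, 22, 30, 23, 14, 19.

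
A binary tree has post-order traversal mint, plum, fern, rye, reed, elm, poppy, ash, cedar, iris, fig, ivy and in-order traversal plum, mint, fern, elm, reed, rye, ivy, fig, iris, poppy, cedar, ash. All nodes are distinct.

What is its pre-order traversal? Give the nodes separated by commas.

ivy, elm, fern, plum, mint, reed, rye, fig, iris, cedar, poppy, ash

The last element of post-order is the root; it splits in-order into left and right subtrees.
Root ivy: left subtree has 6 nodes {plum, mint, fern, elm, reed, rye}, right has 5 {fig, iris, poppy, cedar, ash}.
  Root elm: left subtree has 3 nodes {plum, mint, fern}, right has 2 {reed, rye}.
    Root fern: left subtree has 2 nodes {plum, mint}, right has 0 { }.
      Root plum: left subtree has 0 nodes { }, right has 1 {mint}.
    Root reed: left subtree has 0 nodes { }, right has 1 {rye}.
  Root fig: left subtree has 0 nodes { }, right has 4 {iris, poppy, cedar, ash}.
    Root iris: left subtree has 0 nodes { }, right has 3 {poppy, cedar, ash}.
      Root cedar: left subtree has 1 node {poppy}, right has 1 {ash}.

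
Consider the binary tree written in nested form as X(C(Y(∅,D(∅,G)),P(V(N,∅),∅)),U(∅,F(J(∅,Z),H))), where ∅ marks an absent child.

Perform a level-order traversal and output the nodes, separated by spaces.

Level-order visits nodes level by level from the root, left to right within each level.
Level 0: X
Level 1: C, U
Level 2: Y, P, F
Level 3: D, V, J, H
Level 4: G, N, Z

X C U Y P F D V J H G N Z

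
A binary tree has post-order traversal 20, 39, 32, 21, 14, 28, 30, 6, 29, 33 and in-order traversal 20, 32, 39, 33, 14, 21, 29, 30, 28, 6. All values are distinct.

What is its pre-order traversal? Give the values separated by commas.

33, 32, 20, 39, 29, 14, 21, 6, 30, 28

The last element of post-order is the root; it splits in-order into left and right subtrees.
Root 33: left subtree has 3 nodes {20, 32, 39}, right has 6 {14, 21, 29, 30, 28, 6}.
  Root 32: left subtree has 1 node {20}, right has 1 {39}.
  Root 29: left subtree has 2 nodes {14, 21}, right has 3 {30, 28, 6}.
    Root 14: left subtree has 0 nodes { }, right has 1 {21}.
    Root 6: left subtree has 2 nodes {30, 28}, right has 0 { }.
      Root 30: left subtree has 0 nodes { }, right has 1 {28}.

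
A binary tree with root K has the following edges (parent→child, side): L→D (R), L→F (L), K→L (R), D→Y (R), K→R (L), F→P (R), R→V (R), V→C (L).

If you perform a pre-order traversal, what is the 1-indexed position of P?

Pre-order visits the node, then its left subtree, then its right subtree.
Visit K.
At K: go left to R.
  Visit R.
  At R: no left child.
  At R: go right to V.
    Visit V.
    At V: go left to C.
      C is a leaf — visit C.
    At V: no right child.
At K: go right to L.
  Visit L.
  At L: go left to F.
    Visit F.
    At F: no left child.
    At F: go right to P.
      P is a leaf — visit P.
  At L: go right to D.
    Visit D.
    At D: no left child.
    At D: go right to Y.
      Y is a leaf — visit Y.
Full pre-order sequence: K, R, V, C, L, F, P, D, Y.

7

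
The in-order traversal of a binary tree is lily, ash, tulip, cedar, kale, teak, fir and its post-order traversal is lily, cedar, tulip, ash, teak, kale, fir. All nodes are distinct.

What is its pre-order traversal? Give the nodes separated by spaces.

The last element of post-order is the root; it splits in-order into left and right subtrees.
Root fir: left subtree has 6 nodes {lily, ash, tulip, cedar, kale, teak}, right has 0 { }.
  Root kale: left subtree has 4 nodes {lily, ash, tulip, cedar}, right has 1 {teak}.
    Root ash: left subtree has 1 node {lily}, right has 2 {tulip, cedar}.
      Root tulip: left subtree has 0 nodes { }, right has 1 {cedar}.

fir kale ash lily tulip cedar teak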